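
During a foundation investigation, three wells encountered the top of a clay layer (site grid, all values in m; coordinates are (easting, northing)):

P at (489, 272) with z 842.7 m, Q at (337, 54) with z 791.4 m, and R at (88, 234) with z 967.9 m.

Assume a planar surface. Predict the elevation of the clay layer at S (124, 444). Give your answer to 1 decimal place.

Two edge vectors: P→Q = (-152, -218, -51.3), P→R = (-401, -38, 125.2).
Normal n = (P→Q) × (P→R) = (-29243, 39601.7, -81642).
So ∂z/∂E = −n_x/n_z = −0.35819 and ∂z/∂N = −n_y/n_z = 0.48507.
Intercept c from P: 842.7 + 175.15 − 131.94 = 885.92.
At (124, 444): z = −44.4 + 215.4 + 885.92 = 1056.9 m.

1056.9 m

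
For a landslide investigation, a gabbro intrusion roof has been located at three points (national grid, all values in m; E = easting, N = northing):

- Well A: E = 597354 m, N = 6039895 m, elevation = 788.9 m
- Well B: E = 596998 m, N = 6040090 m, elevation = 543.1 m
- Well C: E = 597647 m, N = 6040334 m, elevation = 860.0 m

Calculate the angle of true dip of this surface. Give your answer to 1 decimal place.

31.4°

Two edge vectors: Well A→Well B = (-356, 195, -245.8), Well A→Well C = (293, 439, 71.1).
Normal n = (Well A→Well B) × (Well A→Well C) = (121770.7, -46707.8, -213419).
So ∂z/∂E = −n_x/n_z = 0.57057 and ∂z/∂N = −n_y/n_z = −0.21885.
Gradient magnitude |∇z| = √(a² + b²) = √(0.32555 + 0.04790) = 0.61110.
True dip = arctan(0.61110) = 31.4°, dipping toward WNW (azimuth ≈ 291°).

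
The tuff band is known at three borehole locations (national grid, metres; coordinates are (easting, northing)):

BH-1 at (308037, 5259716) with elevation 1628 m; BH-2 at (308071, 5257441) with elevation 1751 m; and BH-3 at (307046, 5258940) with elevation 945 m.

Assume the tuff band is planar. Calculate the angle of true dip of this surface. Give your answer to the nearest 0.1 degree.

Let the plane be z = a·E + b·N + c.
BH-2−BH-1: 34a − 2275b = 123;  BH-3−BH-1: −991a − 776b = −683.
Solving gives a = 0.72308, b = −0.04326.
Gradient magnitude |∇z| = √(a² + b²) = √(0.52284 + 0.00187) = 0.72437.
True dip = arctan(0.72437) = 35.9°, dipping toward W (azimuth ≈ 273°).

35.9°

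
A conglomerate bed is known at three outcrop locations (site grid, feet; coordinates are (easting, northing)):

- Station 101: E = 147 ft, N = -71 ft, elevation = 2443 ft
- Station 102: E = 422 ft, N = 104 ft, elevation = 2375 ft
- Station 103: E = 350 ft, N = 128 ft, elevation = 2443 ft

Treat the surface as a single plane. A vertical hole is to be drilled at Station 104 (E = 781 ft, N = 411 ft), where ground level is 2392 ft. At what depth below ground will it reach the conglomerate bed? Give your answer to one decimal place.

49.3 ft

Let the plane be z = a·E + b·N + c.
Station 102−Station 101: 275a + 175b = −68;  Station 103−Station 101: 203a + 199b = 0.
Solving gives a = −0.70479, b = 0.71896.
Then c = 2443 − a·147 − b·-71 = 2597.65.
At (781, 411): z_contact = −550.44 + 295.49 + 2597.65 = 2342.70 ft.
Depth below ground = 2392 − 2342.70 = 49.3 ft.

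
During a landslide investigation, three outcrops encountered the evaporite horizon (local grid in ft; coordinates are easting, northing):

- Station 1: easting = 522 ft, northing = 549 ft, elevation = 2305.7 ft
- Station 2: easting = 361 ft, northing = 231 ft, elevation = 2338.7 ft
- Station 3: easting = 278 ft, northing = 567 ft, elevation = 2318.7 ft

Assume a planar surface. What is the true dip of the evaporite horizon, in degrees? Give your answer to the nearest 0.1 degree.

5.4°

Let the plane be z = a·easting + b·northing + c.
Station 2−Station 1: −161a − 318b = 33;  Station 3−Station 1: −244a + 18b = 13.
Solving gives a = −0.05874, b = −0.07403.
Gradient magnitude |∇z| = √(a² + b²) = √(0.00345 + 0.00548) = 0.09451.
True dip = arctan(0.09451) = 5.4°, dipping toward NE (azimuth ≈ 038°).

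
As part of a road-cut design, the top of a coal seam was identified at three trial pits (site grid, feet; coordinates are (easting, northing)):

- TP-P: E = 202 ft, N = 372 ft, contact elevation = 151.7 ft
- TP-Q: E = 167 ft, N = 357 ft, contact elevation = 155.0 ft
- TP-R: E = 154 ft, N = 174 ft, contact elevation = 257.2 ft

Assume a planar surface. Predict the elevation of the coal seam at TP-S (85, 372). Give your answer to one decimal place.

134.2 ft

Let the plane be z = a·E + b·N + c.
TP-Q−TP-P: −35a − 15b = 3.3;  TP-R−TP-P: −48a − 198b = 105.5.
Solving gives a = 0.14961, b = −0.56910.
Then c = 151.7 − a·202 − b·372 = 333.18.
At (85, 372): z = 12.7 − 211.7 + 333.18 = 134.2 ft.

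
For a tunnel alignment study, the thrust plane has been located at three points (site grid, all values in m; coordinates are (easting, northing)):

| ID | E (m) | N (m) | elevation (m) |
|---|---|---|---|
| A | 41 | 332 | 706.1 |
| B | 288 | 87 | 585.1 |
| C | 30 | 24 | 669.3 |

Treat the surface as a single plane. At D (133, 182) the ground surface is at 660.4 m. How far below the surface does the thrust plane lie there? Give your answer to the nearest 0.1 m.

Two edge vectors: A→B = (247, -245, -121), A→C = (-11, -308, -36.8).
Normal n = (A→B) × (A→C) = (-28252, 10420.6, -78771).
So ∂z/∂E = −n_x/n_z = −0.35866 and ∂z/∂N = −n_y/n_z = 0.13229.
Intercept c from A: 706.1 + 14.71 − 43.92 = 676.88.
At (133, 182): z_contact = −47.70 + 24.08 + 676.88 = 653.26 m.
Depth below ground = 660.4 − 653.26 = 7.1 m.

7.1 m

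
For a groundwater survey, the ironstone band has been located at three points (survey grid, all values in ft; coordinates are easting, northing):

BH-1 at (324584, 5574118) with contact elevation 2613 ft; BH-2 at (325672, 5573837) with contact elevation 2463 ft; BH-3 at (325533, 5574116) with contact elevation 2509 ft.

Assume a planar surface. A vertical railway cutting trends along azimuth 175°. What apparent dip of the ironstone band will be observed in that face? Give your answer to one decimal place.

6.8°

Let the plane be z = a·easting + b·northing + c.
BH-2−BH-1: 1088a − 281b = −150;  BH-3−BH-1: 949a − 2b = −104.
Solving gives a = −0.10936, b = 0.11039.
Unit vector along 175° is (sin 175°, cos 175°) = (0.0872, -0.9962).
Slope in that direction = a·(0.0872) + b·(-0.9962) = −0.11950.
Apparent dip = arctan|0.11950| = 6.8° (true dip is 8.8°, so apparent ≤ true as expected).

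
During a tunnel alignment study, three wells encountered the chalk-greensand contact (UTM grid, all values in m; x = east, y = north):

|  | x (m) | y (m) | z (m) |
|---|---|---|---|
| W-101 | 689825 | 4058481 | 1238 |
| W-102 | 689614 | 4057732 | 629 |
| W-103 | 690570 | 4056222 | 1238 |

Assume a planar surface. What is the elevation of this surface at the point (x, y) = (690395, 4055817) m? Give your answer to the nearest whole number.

828 m

Two edge vectors: W-101→W-102 = (-211, -749, -609), W-101→W-103 = (745, -2259, 0).
Normal n = (W-101→W-102) × (W-101→W-103) = (-1375731, -453705, 1034654).
So ∂z/∂x = −n_x/n_z = 1.32965320 and ∂z/∂y = −n_y/n_z = 0.43850891.
Intercept c from W-101: 1238 − 917228.02 − 1779680.09 = −2695670.11.
At (690395, 4055817): z = 917985.9 + 1778511.9 − 2695670.11 = 827.7 m.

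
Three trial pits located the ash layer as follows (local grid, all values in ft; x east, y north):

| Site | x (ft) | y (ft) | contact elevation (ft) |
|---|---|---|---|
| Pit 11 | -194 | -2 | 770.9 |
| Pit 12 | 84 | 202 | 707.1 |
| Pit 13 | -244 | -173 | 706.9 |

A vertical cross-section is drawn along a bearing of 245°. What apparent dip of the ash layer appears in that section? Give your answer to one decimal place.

19.0°

Two edge vectors: Pit 11→Pit 12 = (278, 204, -63.8), Pit 11→Pit 13 = (-50, -171, -64).
Normal n = (Pit 11→Pit 12) × (Pit 11→Pit 13) = (-23965.8, 20982, -37338).
So ∂z/∂x = −n_x/n_z = −0.64186 and ∂z/∂y = −n_y/n_z = 0.56195.
Unit vector along 245° is (sin 245°, cos 245°) = (-0.9063, -0.4226).
Slope in that direction = a·(-0.9063) + b·(-0.4226) = 0.34423.
Apparent dip = arctan|0.34423| = 19.0° (true dip is 40.5°, so apparent ≤ true as expected).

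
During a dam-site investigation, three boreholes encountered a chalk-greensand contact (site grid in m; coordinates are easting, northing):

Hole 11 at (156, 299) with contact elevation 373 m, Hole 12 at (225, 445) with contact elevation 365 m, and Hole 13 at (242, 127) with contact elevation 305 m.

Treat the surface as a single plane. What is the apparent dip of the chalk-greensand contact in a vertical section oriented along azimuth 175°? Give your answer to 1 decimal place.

Two edge vectors: Hole 11→Hole 12 = (69, 146, -8), Hole 11→Hole 13 = (86, -172, -68).
Normal n = (Hole 11→Hole 12) × (Hole 11→Hole 13) = (-11304, 4004, -24424).
So ∂z/∂easting = −n_x/n_z = −0.46282 and ∂z/∂northing = −n_y/n_z = 0.16394.
Unit vector along 175° is (sin 175°, cos 175°) = (0.0872, -0.9962).
Slope in that direction = a·(0.0872) + b·(-0.9962) = −0.20365.
Apparent dip = arctan|0.20365| = 11.5° (true dip is 26.2°, so apparent ≤ true as expected).

11.5°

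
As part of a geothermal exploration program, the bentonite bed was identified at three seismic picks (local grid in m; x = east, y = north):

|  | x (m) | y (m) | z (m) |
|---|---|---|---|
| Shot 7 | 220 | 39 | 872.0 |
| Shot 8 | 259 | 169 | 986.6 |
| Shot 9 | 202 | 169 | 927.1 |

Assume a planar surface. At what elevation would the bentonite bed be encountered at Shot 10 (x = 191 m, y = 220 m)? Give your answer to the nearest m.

Let the plane be z = a·x + b·y + c.
Shot 8−Shot 7: 39a + 130b = 114.6;  Shot 9−Shot 7: −18a + 130b = 55.1.
Solving gives a = 1.04386, b = 0.56838.
Then c = 872 − a·220 − b·39 = 620.18.
At (191, 220): z = 199.4 + 125.0 + 620.18 = 944.6 m.

945 m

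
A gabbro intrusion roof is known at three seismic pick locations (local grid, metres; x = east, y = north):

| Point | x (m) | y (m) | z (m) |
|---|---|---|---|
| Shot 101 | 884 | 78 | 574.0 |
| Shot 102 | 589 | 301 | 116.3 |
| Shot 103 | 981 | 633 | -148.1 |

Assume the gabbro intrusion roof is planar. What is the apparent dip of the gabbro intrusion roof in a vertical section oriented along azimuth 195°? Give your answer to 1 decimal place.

50.5°

Let the plane be z = a·x + b·y + c.
Shot 102−Shot 101: −295a + 223b = −457.7;  Shot 103−Shot 101: 97a + 555b = −722.1.
Solving gives a = 0.50171, b = −1.38877.
Unit vector along 195° is (sin 195°, cos 195°) = (-0.2588, -0.9659).
Slope in that direction = a·(-0.2588) + b·(-0.9659) = 1.21159.
Apparent dip = arctan|1.21159| = 50.5° (true dip is 55.9°, so apparent ≤ true as expected).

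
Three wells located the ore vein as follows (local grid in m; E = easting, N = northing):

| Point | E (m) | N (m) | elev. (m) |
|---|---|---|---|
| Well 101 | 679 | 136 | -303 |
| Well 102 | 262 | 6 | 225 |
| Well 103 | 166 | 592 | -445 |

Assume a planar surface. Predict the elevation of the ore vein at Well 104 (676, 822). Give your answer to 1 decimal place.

Two edge vectors: Well 101→Well 102 = (-417, -130, 528), Well 101→Well 103 = (-513, 456, -142).
Normal n = (Well 101→Well 102) × (Well 101→Well 103) = (-222308, -330078, -256842).
So ∂z/∂E = −n_x/n_z = −0.86554 and ∂z/∂N = −n_y/n_z = −1.28514.
Intercept c from Well 101: -303 + 587.70 + 174.78 = 459.48.
At (676, 822): z = −585.1 − 1056.4 + 459.48 = -1182.0 m.

-1182.0 m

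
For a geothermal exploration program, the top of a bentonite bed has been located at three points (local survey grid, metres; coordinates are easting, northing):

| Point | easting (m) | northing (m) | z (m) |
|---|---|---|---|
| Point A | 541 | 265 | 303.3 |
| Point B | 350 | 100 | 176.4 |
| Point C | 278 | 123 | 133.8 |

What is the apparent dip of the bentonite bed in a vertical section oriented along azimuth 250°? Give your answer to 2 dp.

30.77°

Two edge vectors: Point A→Point B = (-191, -165, -126.9), Point A→Point C = (-263, -142, -169.5).
Normal n = (Point A→Point B) × (Point A→Point C) = (9947.7, 1000.2, -16273).
So ∂z/∂easting = −n_x/n_z = 0.61130 and ∂z/∂northing = −n_y/n_z = 0.06146.
Unit vector along 250° is (sin 250°, cos 250°) = (-0.9397, -0.3420).
Slope in that direction = a·(-0.9397) + b·(-0.3420) = −0.59546.
Apparent dip = arctan|0.59546| = 30.77° (true dip is 31.6°, so apparent ≤ true as expected).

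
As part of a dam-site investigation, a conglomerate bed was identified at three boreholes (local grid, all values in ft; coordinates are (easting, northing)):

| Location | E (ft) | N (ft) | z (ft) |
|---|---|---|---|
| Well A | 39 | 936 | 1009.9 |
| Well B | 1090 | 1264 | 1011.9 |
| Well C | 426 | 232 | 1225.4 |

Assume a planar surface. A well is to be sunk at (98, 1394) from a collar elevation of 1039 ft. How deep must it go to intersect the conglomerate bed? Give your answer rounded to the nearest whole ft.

Two edge vectors: Well A→Well B = (1051, 328, 2), Well A→Well C = (387, -704, 215.5).
Normal n = (Well A→Well B) × (Well A→Well C) = (72092, -225716.5, -866840).
So ∂z/∂E = −n_x/n_z = 0.08317 and ∂z/∂N = −n_y/n_z = −0.26039.
Intercept c from Well A: 1009.9 − 3.24 + 243.73 = 1250.38.
At (98, 1394): z_contact = 8.2 − 363.0 + 1250.38 = 895.5 ft.
Depth below ground = 1039 − 895.5 = 143 ft.

143 ft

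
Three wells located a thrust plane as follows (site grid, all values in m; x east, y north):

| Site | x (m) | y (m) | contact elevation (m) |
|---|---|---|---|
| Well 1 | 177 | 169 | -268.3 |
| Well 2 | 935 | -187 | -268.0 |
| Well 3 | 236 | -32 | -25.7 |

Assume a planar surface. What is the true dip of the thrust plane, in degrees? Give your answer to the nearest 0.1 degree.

Let the plane be z = a·x + b·y + c.
Well 2−Well 1: 758a − 356b = 0.3;  Well 3−Well 1: 59a − 201b = 242.6.
Solving gives a = −0.65704, b = −1.39983.
Gradient magnitude |∇z| = √(a² + b²) = √(0.43171 + 1.95952) = 1.54636.
True dip = arctan(1.54636) = 57.1°, dipping toward NNE (azimuth ≈ 025°).

57.1°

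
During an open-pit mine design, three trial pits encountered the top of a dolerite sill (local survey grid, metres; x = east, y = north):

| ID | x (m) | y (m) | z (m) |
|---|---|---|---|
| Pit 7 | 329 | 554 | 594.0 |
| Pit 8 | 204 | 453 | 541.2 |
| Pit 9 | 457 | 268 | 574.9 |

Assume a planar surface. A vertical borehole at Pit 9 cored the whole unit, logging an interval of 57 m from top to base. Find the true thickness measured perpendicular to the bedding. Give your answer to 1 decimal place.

54.1 m

Two edge vectors: Pit 7→Pit 8 = (-125, -101, -52.8), Pit 7→Pit 9 = (128, -286, -19.1).
Normal n = (Pit 7→Pit 8) × (Pit 7→Pit 9) = (-13171.7, -9145.9, 48678).
So ∂z/∂x = −n_x/n_z = 0.27059 and ∂z/∂y = −n_y/n_z = 0.18789.
|∇z| = √(a²+b²) = 0.32942, so dip δ = arctan(0.32942) = 18.23°.
True thickness = vertical thickness × cos δ = 57 × cos 18.23° = 54.1 m.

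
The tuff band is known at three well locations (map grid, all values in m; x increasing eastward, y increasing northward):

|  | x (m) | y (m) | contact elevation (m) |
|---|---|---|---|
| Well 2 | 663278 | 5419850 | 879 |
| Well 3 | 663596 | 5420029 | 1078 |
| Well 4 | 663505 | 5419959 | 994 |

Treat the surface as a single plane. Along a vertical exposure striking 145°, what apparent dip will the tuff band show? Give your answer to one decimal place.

Two edge vectors: Well 2→Well 3 = (318, 179, 199), Well 2→Well 4 = (227, 109, 115).
Normal n = (Well 2→Well 3) × (Well 2→Well 4) = (-1106, 8603, -5971).
So ∂z/∂x = −n_x/n_z = −0.18523 and ∂z/∂y = −n_y/n_z = 1.44080.
Unit vector along 145° is (sin 145°, cos 145°) = (0.5736, -0.8192).
Slope in that direction = a·(0.5736) + b·(-0.8192) = −1.28647.
Apparent dip = arctan|1.28647| = 52.1° (true dip is 55.5°, so apparent ≤ true as expected).

52.1°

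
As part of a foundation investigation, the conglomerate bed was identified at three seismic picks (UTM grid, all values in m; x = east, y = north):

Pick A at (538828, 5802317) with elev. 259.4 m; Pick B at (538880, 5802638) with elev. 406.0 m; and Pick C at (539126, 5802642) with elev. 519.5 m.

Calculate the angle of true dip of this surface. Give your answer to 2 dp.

Two edge vectors: Pick A→Pick B = (52, 321, 146.6), Pick A→Pick C = (298, 325, 260.1).
Normal n = (Pick A→Pick B) × (Pick A→Pick C) = (35847.1, 30161.6, -78758).
So ∂z/∂x = −n_x/n_z = 0.45516 and ∂z/∂y = −n_y/n_z = 0.38297.
Gradient magnitude |∇z| = √(a² + b²) = √(0.20717 + 0.14666) = 0.59484.
True dip = arctan(0.59484) = 30.75°, dipping toward SW (azimuth ≈ 230°).

30.75°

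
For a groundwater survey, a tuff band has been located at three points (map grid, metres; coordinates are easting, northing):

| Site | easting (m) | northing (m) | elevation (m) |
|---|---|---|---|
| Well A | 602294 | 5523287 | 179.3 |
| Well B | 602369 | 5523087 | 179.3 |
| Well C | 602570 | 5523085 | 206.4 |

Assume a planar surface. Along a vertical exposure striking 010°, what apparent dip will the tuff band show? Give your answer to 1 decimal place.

4.2°

Let the plane be z = a·easting + b·northing + c.
Well B−Well A: 75a − 200b = 0;  Well C−Well A: 276a − 202b = 27.1.
Solving gives a = 0.13533, b = 0.05075.
Unit vector along 010° is (sin 10°, cos 10°) = (0.1736, 0.9848).
Slope in that direction = a·(0.1736) + b·(0.9848) = 0.07348.
Apparent dip = arctan|0.07348| = 4.2° (true dip is 8.2°, so apparent ≤ true as expected).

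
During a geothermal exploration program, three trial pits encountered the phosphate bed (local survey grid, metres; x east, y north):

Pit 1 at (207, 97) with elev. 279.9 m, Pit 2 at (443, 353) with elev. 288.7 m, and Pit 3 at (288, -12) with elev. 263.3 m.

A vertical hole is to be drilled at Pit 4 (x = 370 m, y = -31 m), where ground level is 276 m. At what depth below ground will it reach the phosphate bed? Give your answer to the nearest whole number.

Let the plane be z = a·x + b·y + c.
Pit 2−Pit 1: 236a + 256b = 8.8;  Pit 3−Pit 1: 81a − 109b = −16.6.
Solving gives a = −0.07082, b = 0.09966.
Then c = 279.9 − a·207 − b·97 = 284.89.
At (370, -31): z_contact = −26.2 − 3.1 + 284.89 = 255.6 m.
Depth below ground = 276 − 255.6 = 20 m.

20 m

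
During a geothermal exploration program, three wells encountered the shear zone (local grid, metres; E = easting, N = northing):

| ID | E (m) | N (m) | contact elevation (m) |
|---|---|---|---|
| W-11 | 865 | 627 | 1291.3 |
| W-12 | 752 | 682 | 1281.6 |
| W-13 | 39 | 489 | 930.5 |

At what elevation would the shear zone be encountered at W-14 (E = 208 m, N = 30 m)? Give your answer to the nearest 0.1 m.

742.8 m

Let the plane be z = a·E + b·N + c.
W-12−W-11: −113a + 55b = −9.7;  W-13−W-11: −826a − 138b = −360.8.
Solving gives a = 0.34712, b = 0.53681.
Then c = 1291.3 − a·865 − b·627 = 654.46.
At (208, 30): z = 72.2 + 16.1 + 654.46 = 742.8 m.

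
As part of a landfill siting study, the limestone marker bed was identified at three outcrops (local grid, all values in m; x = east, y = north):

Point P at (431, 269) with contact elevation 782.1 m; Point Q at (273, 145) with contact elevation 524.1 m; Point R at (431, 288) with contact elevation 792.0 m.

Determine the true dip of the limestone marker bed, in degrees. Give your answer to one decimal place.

Let the plane be z = a·x + b·y + c.
Point Q−Point P: −158a − 124b = −258;  Point R−Point P: 0a + 19b = 9.9.
Solving gives a = 1.22398, b = 0.52105.
Gradient magnitude |∇z| = √(a² + b²) = √(1.49814 + 0.27150) = 1.33028.
True dip = arctan(1.33028) = 53.1°, dipping toward WSW (azimuth ≈ 247°).

53.1°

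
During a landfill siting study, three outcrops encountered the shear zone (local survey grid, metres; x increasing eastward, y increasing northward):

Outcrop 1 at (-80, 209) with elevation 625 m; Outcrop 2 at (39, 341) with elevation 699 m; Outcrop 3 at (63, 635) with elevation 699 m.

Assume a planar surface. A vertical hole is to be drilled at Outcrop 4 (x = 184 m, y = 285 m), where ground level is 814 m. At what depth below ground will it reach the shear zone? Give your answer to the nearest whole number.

13 m

Two edge vectors: Outcrop 1→Outcrop 2 = (119, 132, 74), Outcrop 1→Outcrop 3 = (143, 426, 74).
Normal n = (Outcrop 1→Outcrop 2) × (Outcrop 1→Outcrop 3) = (-21756, 1776, 31818).
So ∂z/∂x = −n_x/n_z = 0.68376 and ∂z/∂y = −n_y/n_z = −0.05582.
Intercept c from Outcrop 1: 625 + 54.70 + 11.67 = 691.37.
At (184, 285): z_contact = 125.8 − 15.9 + 691.37 = 801.3 m.
Depth below ground = 814 − 801.3 = 13 m.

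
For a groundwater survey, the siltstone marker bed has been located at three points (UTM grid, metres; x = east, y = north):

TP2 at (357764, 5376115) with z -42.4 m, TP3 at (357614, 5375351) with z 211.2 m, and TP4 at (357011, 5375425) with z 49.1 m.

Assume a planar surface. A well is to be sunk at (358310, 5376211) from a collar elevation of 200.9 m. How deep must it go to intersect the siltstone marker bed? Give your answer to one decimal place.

Let the plane be z = a·x + b·y + c.
TP3−TP2: −150a − 764b = 253.6;  TP4−TP2: −753a − 690b = 91.5.
Solving gives a = 0.222721030, b = −0.375665124.
Then c = -42.4 − a·357764 − b·5376115 = 1939894.94.
At (358310, 5376211): z_contact = 79803.17 − 2019654.97 + 1939894.94 = 43.14 m.
Depth below ground = 200.9 − 43.14 = 157.8 m.

157.8 m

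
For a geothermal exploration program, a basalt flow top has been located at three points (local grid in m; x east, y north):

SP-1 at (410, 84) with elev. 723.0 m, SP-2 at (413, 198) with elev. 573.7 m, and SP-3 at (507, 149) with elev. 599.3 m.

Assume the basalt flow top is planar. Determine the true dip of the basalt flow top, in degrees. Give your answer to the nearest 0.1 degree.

Let the plane be z = a·x + b·y + c.
SP-2−SP-1: 3a + 114b = −149.3;  SP-3−SP-1: 97a + 65b = −123.7.
Solving gives a = −0.40480, b = −1.29900.
Gradient magnitude |∇z| = √(a² + b²) = √(0.16386 + 1.68739) = 1.36061.
True dip = arctan(1.36061) = 53.7°, dipping toward NNE (azimuth ≈ 017°).

53.7°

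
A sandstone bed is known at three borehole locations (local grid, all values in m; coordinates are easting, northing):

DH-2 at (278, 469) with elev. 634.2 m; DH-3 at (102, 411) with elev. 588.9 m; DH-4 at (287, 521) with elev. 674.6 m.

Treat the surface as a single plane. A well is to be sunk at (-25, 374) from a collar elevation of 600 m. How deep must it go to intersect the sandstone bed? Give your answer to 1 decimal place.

40.0 m

Let the plane be z = a·easting + b·northing + c.
DH-3−DH-2: −176a − 58b = −45.3;  DH-4−DH-2: 9a + 52b = 40.4.
Solving gives a = 0.00144, b = 0.77667.
Then c = 634.2 − a·278 − b·469 = 269.54.
At (-25, 374): z_contact = −0.04 + 290.48 + 269.54 = 559.98 m.
Depth below ground = 600 − 559.98 = 40.0 m.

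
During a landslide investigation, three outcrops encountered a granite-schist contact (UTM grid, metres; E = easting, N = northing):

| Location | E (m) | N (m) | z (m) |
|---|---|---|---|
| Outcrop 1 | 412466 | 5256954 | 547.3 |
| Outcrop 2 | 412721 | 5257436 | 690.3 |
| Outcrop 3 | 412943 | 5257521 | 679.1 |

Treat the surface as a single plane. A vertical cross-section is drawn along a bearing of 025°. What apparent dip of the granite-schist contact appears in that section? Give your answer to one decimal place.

Two edge vectors: Outcrop 1→Outcrop 2 = (255, 482, 143), Outcrop 1→Outcrop 3 = (477, 567, 131.8).
Normal n = (Outcrop 1→Outcrop 2) × (Outcrop 1→Outcrop 3) = (-17553.4, 34602, -85329).
So ∂z/∂E = −n_x/n_z = −0.20571 and ∂z/∂N = −n_y/n_z = 0.40551.
Unit vector along 025° is (sin 25°, cos 25°) = (0.4226, 0.9063).
Slope in that direction = a·(0.4226) + b·(0.9063) = 0.28058.
Apparent dip = arctan|0.28058| = 15.7° (true dip is 24.5°, so apparent ≤ true as expected).

15.7°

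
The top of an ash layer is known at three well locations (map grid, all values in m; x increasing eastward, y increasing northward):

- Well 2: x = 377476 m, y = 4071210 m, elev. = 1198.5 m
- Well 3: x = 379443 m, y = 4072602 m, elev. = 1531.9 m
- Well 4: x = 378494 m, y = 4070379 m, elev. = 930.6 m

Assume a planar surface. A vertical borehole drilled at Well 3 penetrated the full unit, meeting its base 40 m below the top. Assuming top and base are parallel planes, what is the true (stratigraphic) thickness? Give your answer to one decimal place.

38.5 m

Two edge vectors: Well 2→Well 3 = (1967, 1392, 333.4), Well 2→Well 4 = (1018, -831, -267.9).
Normal n = (Well 2→Well 3) × (Well 2→Well 4) = (-95861.4, 866360.5, -3051633).
So ∂z/∂x = −n_x/n_z = −0.03141 and ∂z/∂y = −n_y/n_z = 0.28390.
|∇z| = √(a²+b²) = 0.28563, so dip δ = arctan(0.28563) = 15.94°.
True thickness = vertical thickness × cos δ = 40 × cos 15.94° = 38.5 m.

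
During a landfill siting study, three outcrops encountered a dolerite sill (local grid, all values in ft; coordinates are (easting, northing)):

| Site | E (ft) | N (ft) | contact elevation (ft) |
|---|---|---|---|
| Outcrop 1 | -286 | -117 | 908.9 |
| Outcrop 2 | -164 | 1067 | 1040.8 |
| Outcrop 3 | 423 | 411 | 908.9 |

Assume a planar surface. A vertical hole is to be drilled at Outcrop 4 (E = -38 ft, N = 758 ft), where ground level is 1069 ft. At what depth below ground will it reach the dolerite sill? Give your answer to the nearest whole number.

77 ft

Let the plane be z = a·E + b·N + c.
Outcrop 2−Outcrop 1: 122a + 1184b = 131.9;  Outcrop 3−Outcrop 1: 709a + 528b = 0.
Solving gives a = −0.08986, b = 0.12066.
Then c = 908.9 − a·-286 − b·-117 = 897.32.
At (-38, 758): z_contact = 3.4 + 91.5 + 897.32 = 992.2 ft.
Depth below ground = 1069 − 992.2 = 77 ft.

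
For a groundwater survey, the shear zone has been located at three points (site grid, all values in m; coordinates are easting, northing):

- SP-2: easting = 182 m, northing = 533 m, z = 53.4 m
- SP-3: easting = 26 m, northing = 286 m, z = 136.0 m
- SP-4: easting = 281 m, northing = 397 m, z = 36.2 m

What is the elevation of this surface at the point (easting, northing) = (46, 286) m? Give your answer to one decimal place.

Let the plane be z = a·easting + b·northing + c.
SP-3−SP-2: −156a − 247b = 82.6;  SP-4−SP-2: 99a − 136b = −17.2.
Solving gives a = −0.33900, b = −0.12030.
Then c = 53.4 − a·182 − b·533 = 179.22.
At (46, 286): z = −15.6 − 34.4 + 179.22 = 129.2 m.

129.2 m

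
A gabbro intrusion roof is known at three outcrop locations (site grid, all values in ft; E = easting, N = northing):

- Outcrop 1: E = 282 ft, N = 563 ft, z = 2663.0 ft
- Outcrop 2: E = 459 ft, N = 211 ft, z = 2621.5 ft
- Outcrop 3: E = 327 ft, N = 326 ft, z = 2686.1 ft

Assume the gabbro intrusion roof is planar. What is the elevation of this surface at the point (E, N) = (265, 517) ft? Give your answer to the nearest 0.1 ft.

2685.2 ft

Let the plane be z = a·E + b·N + c.
Outcrop 2−Outcrop 1: 177a − 352b = −41.5;  Outcrop 3−Outcrop 1: 45a − 237b = 23.1.
Solving gives a = −0.68814, b = −0.22813.
Then c = 2663 − a·282 − b·563 = 2985.49.
At (265, 517): z = −182.4 − 117.9 + 2985.49 = 2685.2 ft.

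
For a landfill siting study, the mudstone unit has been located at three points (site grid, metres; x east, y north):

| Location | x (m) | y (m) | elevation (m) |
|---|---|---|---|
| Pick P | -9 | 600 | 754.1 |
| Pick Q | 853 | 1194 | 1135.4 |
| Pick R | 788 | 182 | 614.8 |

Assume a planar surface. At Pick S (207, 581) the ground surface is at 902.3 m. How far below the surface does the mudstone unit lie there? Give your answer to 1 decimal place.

138.0 m

Two edge vectors: Pick P→Pick Q = (862, 594, 381.3), Pick P→Pick R = (797, -418, -139.3).
Normal n = (Pick P→Pick Q) × (Pick P→Pick R) = (76639.2, 423972.7, -833734).
So ∂z/∂x = −n_x/n_z = 0.091923 and ∂z/∂y = −n_y/n_z = 0.508523.
Intercept c from Pick P: 754.1 + 0.83 − 305.11 = 449.81.
At (207, 581): z_contact = 19.03 + 295.45 + 449.81 = 764.29 m.
Depth below ground = 902.3 − 764.29 = 138.0 m.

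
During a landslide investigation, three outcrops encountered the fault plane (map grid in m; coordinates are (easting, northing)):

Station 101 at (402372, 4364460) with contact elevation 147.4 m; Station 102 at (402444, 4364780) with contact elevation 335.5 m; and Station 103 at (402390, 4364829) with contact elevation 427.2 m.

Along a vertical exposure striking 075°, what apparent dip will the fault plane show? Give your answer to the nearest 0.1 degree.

36.0°

Let the plane be z = a·E + b·N + c.
Station 102−Station 101: 72a + 320b = 188.1;  Station 103−Station 101: 18a + 369b = 279.8.
Solving gives a = −0.96728, b = 0.80545.
Unit vector along 075° is (sin 75°, cos 75°) = (0.9659, 0.2588).
Slope in that direction = a·(0.9659) + b·(0.2588) = −0.72585.
Apparent dip = arctan|0.72585| = 36.0° (true dip is 51.5°, so apparent ≤ true as expected).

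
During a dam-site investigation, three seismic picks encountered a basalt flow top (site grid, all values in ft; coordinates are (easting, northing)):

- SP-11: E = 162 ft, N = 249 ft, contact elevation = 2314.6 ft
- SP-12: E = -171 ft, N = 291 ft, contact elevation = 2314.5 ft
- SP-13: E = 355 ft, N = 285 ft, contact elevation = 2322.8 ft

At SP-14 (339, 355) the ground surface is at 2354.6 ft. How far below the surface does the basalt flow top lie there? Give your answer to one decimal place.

Two edge vectors: SP-11→SP-12 = (-333, 42, -0.1), SP-11→SP-13 = (193, 36, 8.2).
Normal n = (SP-11→SP-12) × (SP-11→SP-13) = (348, 2711.3, -20094).
So ∂z/∂E = −n_x/n_z = 0.01732 and ∂z/∂N = −n_y/n_z = 0.13493.
Intercept c from SP-11: 2314.6 − 2.81 − 33.60 = 2278.20.
At (339, 355): z_contact = 5.87 + 47.90 + 2278.20 = 2331.97 ft.
Depth below ground = 2354.6 − 2331.97 = 22.6 ft.

22.6 ft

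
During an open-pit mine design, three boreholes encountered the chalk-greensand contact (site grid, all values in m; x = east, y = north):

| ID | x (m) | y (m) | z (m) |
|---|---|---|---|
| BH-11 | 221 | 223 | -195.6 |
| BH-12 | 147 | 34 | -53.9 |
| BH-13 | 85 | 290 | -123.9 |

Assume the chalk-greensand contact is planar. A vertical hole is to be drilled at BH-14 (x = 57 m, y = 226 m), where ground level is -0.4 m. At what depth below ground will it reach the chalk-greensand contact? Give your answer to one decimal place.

73.3 m

Two edge vectors: BH-11→BH-12 = (-74, -189, 141.7), BH-11→BH-13 = (-136, 67, 71.7).
Normal n = (BH-11→BH-12) × (BH-11→BH-13) = (-23045.2, -13965.4, -30662).
So ∂z/∂x = −n_x/n_z = −0.75159 and ∂z/∂y = −n_y/n_z = −0.45546.
Intercept c from BH-11: -195.6 + 166.10 + 101.57 = 72.07.
At (57, 226): z_contact = −42.84 − 102.93 + 72.07 = -73.71 m.
Depth below ground = -0.4 − (-73.71) = 73.3 m.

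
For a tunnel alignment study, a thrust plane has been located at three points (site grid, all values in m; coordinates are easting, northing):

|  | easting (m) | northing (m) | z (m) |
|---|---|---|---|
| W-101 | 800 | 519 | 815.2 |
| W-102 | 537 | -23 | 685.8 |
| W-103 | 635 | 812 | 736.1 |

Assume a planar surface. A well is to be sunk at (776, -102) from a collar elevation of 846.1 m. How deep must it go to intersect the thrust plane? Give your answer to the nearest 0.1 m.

Two edge vectors: W-101→W-102 = (-263, -542, -129.4), W-101→W-103 = (-165, 293, -79.1).
Normal n = (W-101→W-102) × (W-101→W-103) = (80786.4, 547.7, -166489).
So ∂z/∂easting = −n_x/n_z = 0.48524 and ∂z/∂northing = −n_y/n_z = 0.00329.
Intercept c from W-101: 815.2 − 388.19 − 1.71 = 425.30.
At (776, -102): z_contact = 376.54 − 0.34 + 425.30 = 801.51 m.
Depth below ground = 846.1 − 801.51 = 44.6 m.

44.6 m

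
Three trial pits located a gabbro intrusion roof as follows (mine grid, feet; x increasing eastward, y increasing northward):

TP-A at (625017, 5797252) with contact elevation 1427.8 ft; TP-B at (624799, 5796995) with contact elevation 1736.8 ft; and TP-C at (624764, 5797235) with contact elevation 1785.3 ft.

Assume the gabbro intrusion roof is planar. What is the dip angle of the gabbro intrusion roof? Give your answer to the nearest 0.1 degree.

Let the plane be z = a·x + b·y + c.
TP-B−TP-A: −218a − 257b = 309;  TP-C−TP-A: −253a − 17b = 357.5.
Solving gives a = −1.41278, b = −0.00395.
Gradient magnitude |∇z| = √(a² + b²) = √(1.99594 + 0.00002) = 1.41278.
True dip = arctan(1.41278) = 54.7°, dipping toward E (azimuth ≈ 090°).

54.7°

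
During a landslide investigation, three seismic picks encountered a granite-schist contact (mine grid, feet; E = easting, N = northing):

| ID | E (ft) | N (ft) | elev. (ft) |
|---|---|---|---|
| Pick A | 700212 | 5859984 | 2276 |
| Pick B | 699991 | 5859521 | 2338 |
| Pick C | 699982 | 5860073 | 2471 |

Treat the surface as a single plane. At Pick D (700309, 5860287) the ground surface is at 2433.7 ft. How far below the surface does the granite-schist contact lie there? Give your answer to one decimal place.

162.1 ft

Two edge vectors: Pick A→Pick B = (-221, -463, 62), Pick A→Pick C = (-230, 89, 195).
Normal n = (Pick A→Pick B) × (Pick A→Pick C) = (-95803, 28835, -126159).
So ∂z/∂E = −n_x/n_z = −0.759383001 and ∂z/∂N = −n_y/n_z = 0.228560784.
Intercept c from Pick A: 2276 + 531729.09 − 1339362.54 = −805357.45.
At (700309, 5860287): z_contact = −531802.75 + 1339431.79 − 805357.45 = 2271.59 ft.
Depth below ground = 2433.7 − 2271.59 = 162.1 ft.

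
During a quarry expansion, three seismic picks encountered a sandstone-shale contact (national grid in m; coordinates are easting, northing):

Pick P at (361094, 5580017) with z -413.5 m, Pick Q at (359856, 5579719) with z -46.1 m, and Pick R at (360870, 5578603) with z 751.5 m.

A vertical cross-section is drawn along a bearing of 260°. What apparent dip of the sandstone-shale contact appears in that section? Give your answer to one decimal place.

Two edge vectors: Pick P→Pick Q = (-1238, -298, 367.4), Pick P→Pick R = (-224, -1414, 1165).
Normal n = (Pick P→Pick Q) × (Pick P→Pick R) = (172333.6, 1359972.4, 1683780).
So ∂z/∂easting = −n_x/n_z = −0.10235 and ∂z/∂northing = −n_y/n_z = −0.80769.
Unit vector along 260° is (sin 260°, cos 260°) = (-0.9848, -0.1736).
Slope in that direction = a·(-0.9848) + b·(-0.1736) = 0.24105.
Apparent dip = arctan|0.24105| = 13.6° (true dip is 39.2°, so apparent ≤ true as expected).

13.6°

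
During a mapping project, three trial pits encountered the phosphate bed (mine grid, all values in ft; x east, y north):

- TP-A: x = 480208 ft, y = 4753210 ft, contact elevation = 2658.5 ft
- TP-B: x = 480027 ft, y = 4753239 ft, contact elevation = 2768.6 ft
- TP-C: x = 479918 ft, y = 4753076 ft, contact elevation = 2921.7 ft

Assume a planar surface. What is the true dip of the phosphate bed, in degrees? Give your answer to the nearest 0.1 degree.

Let the plane be z = a·x + b·y + c.
TP-B−TP-A: −181a + 29b = 110.1;  TP-C−TP-A: −290a − 134b = 263.2.
Solving gives a = −0.68535, b = −0.48096.
Gradient magnitude |∇z| = √(a² + b²) = √(0.46970 + 0.23133) = 0.83727.
True dip = arctan(0.83727) = 39.9°, dipping toward NE (azimuth ≈ 055°).

39.9°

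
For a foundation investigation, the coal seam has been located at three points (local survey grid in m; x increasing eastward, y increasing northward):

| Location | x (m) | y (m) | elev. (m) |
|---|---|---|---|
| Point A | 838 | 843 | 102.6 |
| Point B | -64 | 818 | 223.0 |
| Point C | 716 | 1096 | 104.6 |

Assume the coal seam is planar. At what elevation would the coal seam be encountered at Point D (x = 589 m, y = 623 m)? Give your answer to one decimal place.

147.7 m

Two edge vectors: Point A→Point B = (-902, -25, 120.4), Point A→Point C = (-122, 253, 2).
Normal n = (Point A→Point B) × (Point A→Point C) = (-30511.2, -12884.8, -231256).
So ∂z/∂x = −n_x/n_z = −0.131937 and ∂z/∂y = −n_y/n_z = −0.055717.
Intercept c from Point A: 102.6 + 110.56 + 46.97 = 260.13.
At (589, 623): z = −77.7 − 34.7 + 260.13 = 147.7 m.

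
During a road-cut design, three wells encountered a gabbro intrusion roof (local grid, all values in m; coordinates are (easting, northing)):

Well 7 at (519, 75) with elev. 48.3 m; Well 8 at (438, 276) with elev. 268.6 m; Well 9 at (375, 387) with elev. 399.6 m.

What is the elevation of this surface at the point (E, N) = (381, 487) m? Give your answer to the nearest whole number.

486 m

Let the plane be z = a·E + b·N + c.
Well 8−Well 7: −81a + 201b = 220.3;  Well 9−Well 7: −144a + 312b = 351.3.
Solving gives a = −0.51136, b = 0.88995.
Then c = 48.3 − a·519 − b·75 = 246.95.
At (381, 487): z = −194.8 + 433.4 + 246.95 = 485.5 m.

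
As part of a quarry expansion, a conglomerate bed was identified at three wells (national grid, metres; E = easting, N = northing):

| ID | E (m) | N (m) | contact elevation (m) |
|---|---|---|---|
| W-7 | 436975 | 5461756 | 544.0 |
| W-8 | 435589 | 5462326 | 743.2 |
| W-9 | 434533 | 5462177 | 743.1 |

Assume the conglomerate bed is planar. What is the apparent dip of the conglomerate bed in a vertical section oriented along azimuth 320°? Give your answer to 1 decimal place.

12.6°

Two edge vectors: W-7→W-8 = (-1386, 570, 199.2), W-7→W-9 = (-2442, 421, 199.1).
Normal n = (W-7→W-8) × (W-7→W-9) = (29623.8, -210493.8, 808434).
So ∂z/∂E = −n_x/n_z = −0.03664 and ∂z/∂N = −n_y/n_z = 0.26037.
Unit vector along 320° is (sin 320°, cos 320°) = (-0.6428, 0.7660).
Slope in that direction = a·(-0.6428) + b·(0.7660) = 0.22301.
Apparent dip = arctan|0.22301| = 12.6° (true dip is 14.7°, so apparent ≤ true as expected).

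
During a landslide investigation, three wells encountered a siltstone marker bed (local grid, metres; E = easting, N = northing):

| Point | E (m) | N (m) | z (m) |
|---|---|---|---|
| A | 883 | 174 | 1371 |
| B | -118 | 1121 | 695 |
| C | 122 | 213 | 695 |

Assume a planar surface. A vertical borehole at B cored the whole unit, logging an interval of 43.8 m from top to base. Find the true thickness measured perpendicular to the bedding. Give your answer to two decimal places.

32.05 m

Let the plane be z = a·E + b·N + c.
B−A: −1001a + 947b = −676;  C−A: −761a + 39b = −676.
Solving gives a = 0.90050, b = 0.23802.
|∇z| = √(a²+b²) = 0.93143, so dip δ = arctan(0.93143) = 42.97°.
True thickness = vertical thickness × cos δ = 43.8 × cos 42.97° = 32.05 m.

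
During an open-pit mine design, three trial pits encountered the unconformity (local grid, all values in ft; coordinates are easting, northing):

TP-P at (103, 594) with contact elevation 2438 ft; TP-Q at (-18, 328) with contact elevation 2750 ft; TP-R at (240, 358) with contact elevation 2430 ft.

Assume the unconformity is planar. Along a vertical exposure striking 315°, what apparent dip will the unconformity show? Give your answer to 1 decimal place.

Let the plane be z = a·easting + b·northing + c.
TP-Q−TP-P: −121a − 266b = 312;  TP-R−TP-P: 137a − 236b = −8.
Solving gives a = −1.16557, b = −0.64273.
Unit vector along 315° is (sin 315°, cos 315°) = (-0.7071, 0.7071).
Slope in that direction = a·(-0.7071) + b·(0.7071) = 0.36971.
Apparent dip = arctan|0.36971| = 20.3° (true dip is 53.1°, so apparent ≤ true as expected).

20.3°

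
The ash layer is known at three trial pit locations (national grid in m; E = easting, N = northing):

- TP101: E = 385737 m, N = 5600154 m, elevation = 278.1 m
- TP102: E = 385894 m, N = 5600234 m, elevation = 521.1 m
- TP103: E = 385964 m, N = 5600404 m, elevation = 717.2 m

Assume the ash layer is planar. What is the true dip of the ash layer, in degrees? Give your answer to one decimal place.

54.1°

Two edge vectors: TP101→TP102 = (157, 80, 243), TP101→TP103 = (227, 250, 439.1).
Normal n = (TP101→TP102) × (TP101→TP103) = (-25622, -13777.7, 21090).
So ∂z/∂E = −n_x/n_z = 1.21489 and ∂z/∂N = −n_y/n_z = 0.65328.
Gradient magnitude |∇z| = √(a² + b²) = √(1.47595 + 0.42678) = 1.37939.
True dip = arctan(1.37939) = 54.1°, dipping toward WSW (azimuth ≈ 242°).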